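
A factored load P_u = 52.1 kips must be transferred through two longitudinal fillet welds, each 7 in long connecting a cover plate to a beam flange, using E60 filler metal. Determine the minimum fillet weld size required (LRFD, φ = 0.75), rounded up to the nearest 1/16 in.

w = 1/4 in

E60XX → F_EXX = 60 ksi.
Total weld length L = 14 in.
Required throat t_e = P_u / (φ × 0.6 F_EXX × L) = 52.1 / (0.75 × 0.6 × 60 × 14) = 0.1378 in.
Required leg w = t_e / 0.707 = 0.195 in → use 1/4 in.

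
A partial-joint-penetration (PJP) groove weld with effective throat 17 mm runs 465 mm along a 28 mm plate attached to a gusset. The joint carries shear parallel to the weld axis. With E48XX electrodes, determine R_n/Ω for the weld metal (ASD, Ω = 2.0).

E48XX → F_EXX = 480 MPa.
Effective throat (given) t_e = 17 mm.
A_we = 17 × 465 = 7905 mm².
F_nw = 0.6 F_EXX = 288 MPa.
R_n/Ω = (288 × 7905) / 2.0 × 10⁻³ = 1138 kN.

R_n/Ω ≈ 1140 kN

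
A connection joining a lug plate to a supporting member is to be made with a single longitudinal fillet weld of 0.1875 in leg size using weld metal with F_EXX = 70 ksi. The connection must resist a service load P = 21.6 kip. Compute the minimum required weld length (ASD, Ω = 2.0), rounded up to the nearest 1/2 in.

Throat t_e = 0.707 × 0.1875 = 0.1326 in.
r_n/Ω = (0.6 × 70 × 0.1326) / 2.0 = 2.784 kip/in.
L_req = P / (r_n/Ω) = 21.6 / 2.784 = 7.759 in total.
Round up → use L = 8 in.

L = 8 in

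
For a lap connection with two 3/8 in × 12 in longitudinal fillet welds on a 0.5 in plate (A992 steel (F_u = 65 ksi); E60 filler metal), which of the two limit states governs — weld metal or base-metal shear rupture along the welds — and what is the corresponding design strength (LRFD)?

E60XX → F_EXX = 60 ksi.
t_e = 0.707 × 0.375 = 0.2651 in; L = 24 in.
Weld metal: φR_n = 0.75 × 0.6 × 60 × 0.2651 × 24 = 171.8 kips.
Base metal (shear rupture): φR_n = 0.75 × 0.6 × 65 × 0.5 × 24 = 351 kips.
Governing: weld metal.

φR_n ≈ 172 kips (weld metal governs)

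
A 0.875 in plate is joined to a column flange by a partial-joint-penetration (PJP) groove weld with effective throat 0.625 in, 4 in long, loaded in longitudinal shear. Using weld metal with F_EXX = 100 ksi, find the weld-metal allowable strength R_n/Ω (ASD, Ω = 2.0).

R_n/Ω ≈ 75 kips

Effective throat (given) t_e = 0.625 in.
A_we = 0.625 × 4 = 2.5 in².
F_nw = 0.6 F_EXX = 60 ksi.
R_n/Ω = (60 × 2.5) / 2.0 = 75 kips.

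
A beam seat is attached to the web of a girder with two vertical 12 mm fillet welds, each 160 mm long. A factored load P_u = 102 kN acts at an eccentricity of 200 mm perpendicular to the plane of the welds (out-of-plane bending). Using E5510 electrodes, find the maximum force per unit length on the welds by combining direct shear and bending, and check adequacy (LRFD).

E55XX → F_EXX = 550 MPa.
L_w = 2 × 160 = 320 mm; section modulus (unit throat) S = 2 × L²/6 = 8533 mm².
Direct shear f_v = P/L_w = 102×10³/320 = 318.8 N/mm.
Moment M = P × e = 102×10³ × 200 = 20400000 N·mm; bending f_b = M/S = 2391 N/mm.
f_max = √(f_v² + f_b²) = √(318.8² + 2391²) = 2412 N/mm.
φr_n = 0.75 × 0.6 × 550 × (0.707 × 12) = 2100 N/mm → NOT adequate.

f_max ≈ 2410 N/mm; NOT adequate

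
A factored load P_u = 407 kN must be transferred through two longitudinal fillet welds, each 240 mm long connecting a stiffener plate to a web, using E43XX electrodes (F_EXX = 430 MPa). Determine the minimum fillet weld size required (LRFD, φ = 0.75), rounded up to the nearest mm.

w = 7 mm

Total weld length L = 480 mm.
Required throat t_e = P_u / (φ × 0.6 F_EXX × L) = 407 / (0.75 × 0.6 × 430 × 480 × 10⁻³) = 4.382 mm.
Required leg w = t_e / 0.707 = 6.198 mm → use 7 mm.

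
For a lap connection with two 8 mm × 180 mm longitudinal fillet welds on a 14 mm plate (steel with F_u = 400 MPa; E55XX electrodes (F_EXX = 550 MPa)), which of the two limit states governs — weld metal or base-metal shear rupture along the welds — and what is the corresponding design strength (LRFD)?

t_e = 0.707 × 8 = 5.656 mm; L = 360 mm.
Weld metal: φR_n = 0.75 × 0.6 × 550 × 5.656 × 360 × 10⁻³ = 503.9 kN.
Base metal (shear rupture): φR_n = 0.75 × 0.6 × 400 × 14 × 360 × 10⁻³ = 907.2 kN.
Governing: weld metal.

φR_n ≈ 504 kN (weld metal governs)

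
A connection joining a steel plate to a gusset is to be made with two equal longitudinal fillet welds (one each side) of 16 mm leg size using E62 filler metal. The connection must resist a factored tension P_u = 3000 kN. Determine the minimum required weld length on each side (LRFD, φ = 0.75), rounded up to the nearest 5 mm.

L = 480 mm on each side

E62XX → F_EXX = 620 MPa.
Throat t_e = 0.707 × 16 = 11.31 mm.
φr_n = 0.75 × 0.6 × 620 × 11.31 × 10⁻³ = 3.156 kN/mm.
L_req = P_u / φr_n = 3000 / 3.156 = 950.6 mm total.
Per side: 950.6 / 2 = 475.3 mm.
Round up → use L = 480 mm on each side.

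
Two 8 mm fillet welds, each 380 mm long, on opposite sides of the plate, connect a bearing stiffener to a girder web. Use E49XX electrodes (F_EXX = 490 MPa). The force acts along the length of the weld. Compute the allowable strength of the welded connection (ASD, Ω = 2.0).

R_n/Ω ≈ 632 kN

Effective throat t_e = 0.707 × 8 = 5.656 mm.
Total length L = 760 mm; A_we = 5.656 × 760 = 4299 mm².
F_nw = 0.6 F_EXX = 0.6 × 490 = 294 MPa.
R_n = 294 × 4299 × 10⁻³ = 1264 kN; R_n/Ω = 1264/2.0 = 631.9 kN.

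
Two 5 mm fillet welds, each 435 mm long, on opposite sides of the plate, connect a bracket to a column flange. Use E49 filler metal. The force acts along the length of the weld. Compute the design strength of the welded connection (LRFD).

E49XX → F_EXX = 490 MPa.
Effective throat t_e = 0.707 × 5 = 3.535 mm.
Total length L = 870 mm; A_we = 3.535 × 870 = 3075 mm².
F_nw = 0.6 F_EXX = 0.6 × 490 = 294 MPa.
φR_n = 0.75 × 294 × 3075 × 10⁻³ = 678.1 kN.

φR_n ≈ 678 kN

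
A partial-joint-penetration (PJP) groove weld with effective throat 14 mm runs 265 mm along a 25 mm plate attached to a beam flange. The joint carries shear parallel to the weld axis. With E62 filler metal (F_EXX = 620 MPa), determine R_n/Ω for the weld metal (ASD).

Effective throat (given) t_e = 14 mm.
A_we = 14 × 265 = 3710 mm².
F_nw = 0.6 F_EXX = 372 MPa.
R_n/Ω = (372 × 3710) / 2.0 × 10⁻³ = 690.1 kN.

R_n/Ω ≈ 690 kN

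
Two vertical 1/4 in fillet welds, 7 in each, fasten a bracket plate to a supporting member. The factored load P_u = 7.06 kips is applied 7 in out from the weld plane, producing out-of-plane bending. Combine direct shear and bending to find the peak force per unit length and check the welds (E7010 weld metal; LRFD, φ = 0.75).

E70XX → F_EXX = 70 ksi.
L_w = 2 × 7 = 14 in; section modulus (unit throat) S = 2 × L²/6 = 16.33 in².
Direct shear f_v = P/L_w = 7.06/14 = 0.5043 kip/in.
Moment M = P × e = 7.06 × 7 = 49.42 kip·in; bending f_b = M/S = 3.026 kip/in.
f_max = √(f_v² + f_b²) = √(0.5043² + 3.026²) = 3.067 kip/in.
φr_n = 0.75 × 0.6 × 70 × (0.707 × 0.25) = 5.568 kip/in → adequate.

f_max ≈ 3.07 kip/in; adequate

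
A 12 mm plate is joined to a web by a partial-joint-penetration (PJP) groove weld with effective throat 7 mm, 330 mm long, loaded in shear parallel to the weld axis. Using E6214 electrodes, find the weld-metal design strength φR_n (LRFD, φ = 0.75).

φR_n ≈ 644 kN

E62XX → F_EXX = 620 MPa.
Effective throat (given) t_e = 7 mm.
A_we = 7 × 330 = 2310 mm².
F_nw = 0.6 F_EXX = 372 MPa.
φR_n = 0.75 × 372 × 2310 × 10⁻³ = 644.5 kN.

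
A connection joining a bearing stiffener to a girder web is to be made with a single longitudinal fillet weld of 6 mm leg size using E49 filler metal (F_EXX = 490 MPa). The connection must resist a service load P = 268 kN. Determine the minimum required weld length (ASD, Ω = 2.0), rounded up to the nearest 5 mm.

Throat t_e = 0.707 × 6 = 4.242 mm.
r_n/Ω = (0.6 × 490 × 4.242) / 2.0 = 623.6 N/mm = 0.6236 kN/mm.
L_req = P / (r_n/Ω) = 268 / 0.6236 = 429.8 mm total.
Round up → use L = 430 mm.

L = 430 mm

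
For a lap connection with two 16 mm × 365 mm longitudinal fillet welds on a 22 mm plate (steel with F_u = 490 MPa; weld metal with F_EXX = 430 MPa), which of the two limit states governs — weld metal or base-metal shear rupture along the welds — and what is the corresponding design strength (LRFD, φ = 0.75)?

t_e = 0.707 × 16 = 11.31 mm; L = 730 mm.
Weld metal: φR_n = 0.75 × 0.6 × 430 × 11.31 × 730 × 10⁻³ = 1598 kN.
Base metal (shear rupture): φR_n = 0.75 × 0.6 × 490 × 22 × 730 × 10⁻³ = 3541 kN.
Governing: weld metal.

φR_n ≈ 1600 kN (weld metal governs)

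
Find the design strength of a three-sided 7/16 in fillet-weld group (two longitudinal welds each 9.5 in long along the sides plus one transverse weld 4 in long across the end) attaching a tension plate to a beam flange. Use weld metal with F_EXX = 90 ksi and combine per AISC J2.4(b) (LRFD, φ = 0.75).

φR_n ≈ 288 kips

t_e = 0.707 × 0.4375 = 0.3093 in.
R_nwl = 0.6 × 90 × 0.3093 × 19 = 317.4 kips (longitudinal, 2 welds).
R_nwt = 0.6 × 90 × 0.3093 × 4 = 66.81 kips (transverse, base value).
(i) R_nwl + R_nwt = 384.2 kips; (ii) 0.85 R_nwl + 1.5 R_nwt = 370 kips.
R_n = max = 384.2 kips [governs: (i)]; φR_n = 288.1 kips.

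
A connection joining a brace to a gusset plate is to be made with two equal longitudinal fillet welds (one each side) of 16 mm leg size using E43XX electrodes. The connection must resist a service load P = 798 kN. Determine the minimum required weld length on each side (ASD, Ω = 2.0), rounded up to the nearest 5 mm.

E43XX → F_EXX = 430 MPa.
Throat t_e = 0.707 × 16 = 11.31 mm.
r_n/Ω = (0.6 × 430 × 11.31) / 2.0 = 1459 N/mm = 1.459 kN/mm.
L_req = P / (r_n/Ω) = 798 / 1.459 = 546.9 mm total.
Per side: 546.9 / 2 = 273.4 mm.
Round up → use L = 275 mm on each side.

L = 275 mm on each side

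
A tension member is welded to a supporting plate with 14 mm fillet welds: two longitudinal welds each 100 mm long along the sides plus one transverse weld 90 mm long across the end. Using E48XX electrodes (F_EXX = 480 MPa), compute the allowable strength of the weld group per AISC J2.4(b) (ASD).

R_n/Ω ≈ 435 kN

t_e = 0.707 × 14 = 9.898 mm.
R_nwl = 0.6 × 480 × 9.898 × 200 × 10⁻³ = 570.1 kN (longitudinal, 2 welds).
R_nwt = 0.6 × 480 × 9.898 × 90 × 10⁻³ = 256.6 kN (transverse, base value).
(i) R_nwl + R_nwt = 826.7 kN; (ii) 0.85 R_nwl + 1.5 R_nwt = 869.4 kN.
R_n = max = 869.4 kN [governs: (ii)]; R_n/Ω = 434.7 kN.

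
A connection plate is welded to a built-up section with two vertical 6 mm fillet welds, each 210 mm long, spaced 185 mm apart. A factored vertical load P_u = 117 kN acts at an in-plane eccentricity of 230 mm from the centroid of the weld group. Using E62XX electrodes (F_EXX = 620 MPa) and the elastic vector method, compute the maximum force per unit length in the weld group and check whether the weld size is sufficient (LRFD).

f_max ≈ 941 N/mm; adequate

Total weld length L_w = 420 mm. Treat welds as unit-width lines.
Polar moment about centroid: J = 2[d³/12 + d(b/2)²] = 2[210³/12 + 210×92.5²] = 5137000 mm³.
Direct shear f_v = P/L_w = 117×10³ / 420 = 278.6 N/mm (vertical).
Torsion M = P·e = 117×10³ × 230 = 26910000 N·mm.
Critical point at (x, y) = (92.5, 105) from centroid. f_tx = M·y/J = 550 N/mm; f_ty = M·x/J = 484.5 N/mm.
Resultant f_max = √[f_tx² + (f_v + f_ty)²] = √[550² + (278.6 + 484.5)²] = 940.7 N/mm.
Capacity per unit length: φr_n = 0.75 × 0.6 × 620 × (0.707 × 6) = 1184 N/mm.
940.7 ≤ 1184 → adequate.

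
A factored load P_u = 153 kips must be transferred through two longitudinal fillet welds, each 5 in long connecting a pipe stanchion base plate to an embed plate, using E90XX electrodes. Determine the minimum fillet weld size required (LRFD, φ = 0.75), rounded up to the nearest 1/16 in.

E90XX → F_EXX = 90 ksi.
Total weld length L = 10 in.
Required throat t_e = P_u / (φ × 0.6 F_EXX × L) = 153 / (0.75 × 0.6 × 90 × 10) = 0.3778 in.
Required leg w = t_e / 0.707 = 0.5343 in → use 9/16 in.

w = 9/16 in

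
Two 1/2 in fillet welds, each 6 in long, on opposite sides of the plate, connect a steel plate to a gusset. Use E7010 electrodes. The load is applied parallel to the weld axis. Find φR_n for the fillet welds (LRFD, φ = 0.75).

E70XX → F_EXX = 70 ksi.
Effective throat t_e = 0.707 × 0.5 = 0.3535 in.
Total length L = 12 in; A_we = 0.3535 × 12 = 4.242 in².
F_nw = 0.6 F_EXX = 0.6 × 70 = 42 ksi.
φR_n = 0.75 × 42 × 4.242 = 133.6 kip.

φR_n ≈ 134 kip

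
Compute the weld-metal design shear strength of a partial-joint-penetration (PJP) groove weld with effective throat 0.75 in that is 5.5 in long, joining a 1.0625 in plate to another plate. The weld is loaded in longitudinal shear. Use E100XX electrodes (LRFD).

φR_n ≈ 186 kips

E100XX → F_EXX = 100 ksi.
Effective throat (given) t_e = 0.75 in.
A_we = 0.75 × 5.5 = 4.125 in².
F_nw = 0.6 F_EXX = 60 ksi.
φR_n = 0.75 × 60 × 4.125 = 185.6 kips.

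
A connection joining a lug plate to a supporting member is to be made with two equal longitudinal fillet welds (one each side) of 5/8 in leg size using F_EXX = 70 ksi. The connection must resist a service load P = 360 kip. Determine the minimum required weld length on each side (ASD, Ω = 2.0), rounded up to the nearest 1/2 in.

Throat t_e = 0.707 × 0.625 = 0.4419 in.
r_n/Ω = (0.6 × 70 × 0.4419) / 2.0 = 9.279 kip/in.
L_req = P / (r_n/Ω) = 360 / 9.279 = 38.8 in total.
Per side: 38.8 / 2 = 19.4 in.
Round up → use L = 19.5 in on each side.

L = 19.5 in on each side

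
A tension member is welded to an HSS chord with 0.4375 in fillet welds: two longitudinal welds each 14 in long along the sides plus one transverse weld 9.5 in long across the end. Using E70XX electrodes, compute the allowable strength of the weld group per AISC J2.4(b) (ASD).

E70XX → F_EXX = 70 ksi.
t_e = 0.707 × 0.4375 = 0.3093 in.
R_nwl = 0.6 × 70 × 0.3093 × 28 = 363.8 kip (longitudinal, 2 welds).
R_nwt = 0.6 × 70 × 0.3093 × 9.5 = 123.4 kip (transverse, base value).
(i) R_nwl + R_nwt = 487.2 kip; (ii) 0.85 R_nwl + 1.5 R_nwt = 494.3 kip.
R_n = max = 494.3 kip [governs: (ii)]; R_n/Ω = 247.2 kip.

R_n/Ω ≈ 247 kip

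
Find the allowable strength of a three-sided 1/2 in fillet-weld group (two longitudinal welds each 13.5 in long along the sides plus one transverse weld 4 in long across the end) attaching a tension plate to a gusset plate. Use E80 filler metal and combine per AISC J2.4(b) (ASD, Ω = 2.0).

R_n/Ω ≈ 263 kips

E80XX → F_EXX = 80 ksi.
t_e = 0.707 × 0.5 = 0.3535 in.
R_nwl = 0.6 × 80 × 0.3535 × 27 = 458.1 kips (longitudinal, 2 welds).
R_nwt = 0.6 × 80 × 0.3535 × 4 = 67.87 kips (transverse, base value).
(i) R_nwl + R_nwt = 526 kips; (ii) 0.85 R_nwl + 1.5 R_nwt = 491.2 kips.
R_n = max = 526 kips [governs: (i)]; R_n/Ω = 263 kips.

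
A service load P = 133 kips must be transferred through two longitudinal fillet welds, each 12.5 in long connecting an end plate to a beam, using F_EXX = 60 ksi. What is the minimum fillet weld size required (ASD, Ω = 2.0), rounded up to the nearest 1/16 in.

Total weld length L = 25 in.
Required throat t_e = P × Ω / (0.6 F_EXX × L) = 133 × 2.0 / (0.6 × 60 × 25) = 0.2956 in.
Required leg w = t_e / 0.707 = 0.418 in → use 7/16 in.

w = 7/16 in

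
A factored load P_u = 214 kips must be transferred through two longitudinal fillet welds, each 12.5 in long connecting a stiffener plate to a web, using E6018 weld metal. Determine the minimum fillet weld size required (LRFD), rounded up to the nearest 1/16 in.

w = 1/2 in

E60XX → F_EXX = 60 ksi.
Total weld length L = 25 in.
Required throat t_e = P_u / (φ × 0.6 F_EXX × L) = 214 / (0.75 × 0.6 × 60 × 25) = 0.317 in.
Required leg w = t_e / 0.707 = 0.4484 in → use 1/2 in.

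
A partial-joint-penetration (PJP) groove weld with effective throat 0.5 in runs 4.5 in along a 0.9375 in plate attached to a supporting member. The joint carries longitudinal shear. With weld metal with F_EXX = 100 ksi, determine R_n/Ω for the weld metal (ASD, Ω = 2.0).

Effective throat (given) t_e = 0.5 in.
A_we = 0.5 × 4.5 = 2.25 in².
F_nw = 0.6 F_EXX = 60 ksi.
R_n/Ω = (60 × 2.25) / 2.0 = 67.5 kip.

R_n/Ω ≈ 67.5 kip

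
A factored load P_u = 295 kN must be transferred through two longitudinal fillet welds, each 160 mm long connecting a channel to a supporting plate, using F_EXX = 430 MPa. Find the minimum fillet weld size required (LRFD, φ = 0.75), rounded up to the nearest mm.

Total weld length L = 320 mm.
Required throat t_e = P_u / (φ × 0.6 F_EXX × L) = 295 / (0.75 × 0.6 × 430 × 320 × 10⁻³) = 4.764 mm.
Required leg w = t_e / 0.707 = 6.739 mm → use 7 mm.

w = 7 mm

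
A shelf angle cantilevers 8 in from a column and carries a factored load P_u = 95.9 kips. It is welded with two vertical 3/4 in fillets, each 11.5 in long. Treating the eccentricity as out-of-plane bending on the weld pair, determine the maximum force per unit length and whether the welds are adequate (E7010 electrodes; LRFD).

f_max ≈ 17.9 kip/in; NOT adequate

E70XX → F_EXX = 70 ksi.
L_w = 2 × 11.5 = 23 in; section modulus (unit throat) S = 2 × L²/6 = 44.08 in².
Direct shear f_v = P/L_w = 95.9/23 = 4.17 kip/in.
Moment M = P × e = 95.9 × 8 = 767.2 kip·in; bending f_b = M/S = 17.4 kip/in.
f_max = √(f_v² + f_b²) = √(4.17² + 17.4²) = 17.9 kip/in.
φr_n = 0.75 × 0.6 × 70 × (0.707 × 0.75) = 16.7 kip/in → NOT adequate.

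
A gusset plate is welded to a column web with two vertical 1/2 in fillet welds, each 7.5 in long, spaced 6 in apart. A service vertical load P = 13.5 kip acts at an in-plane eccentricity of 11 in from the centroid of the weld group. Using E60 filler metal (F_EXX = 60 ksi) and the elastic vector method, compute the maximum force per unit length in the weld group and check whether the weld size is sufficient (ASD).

Total weld length L_w = 15 in. Treat welds as unit-width lines.
Polar moment about centroid: J = 2[d³/12 + d(b/2)²] = 2[7.5³/12 + 7.5×3²] = 205.3 in³.
Direct shear f_v = P/L_w = 13.5 / 15 = 0.9 kip/in (vertical).
Torsion M = P·e = 13.5 × 11 = 148.5 kip·in.
Critical point at (x, y) = (3, 3.75) from centroid. f_tx = M·y/J = 2.712 kip/in; f_ty = M·x/J = 2.17 kip/in.
Resultant f_max = √[f_tx² + (f_v + f_ty)²] = √[2.712² + (0.9 + 2.17)²] = 4.096 kip/in.
Capacity per unit length: r_n/Ω = (1/2.0) × 0.6 × 60 × (0.707 × 0.5) = 6.363 kip/in.
4.096 ≤ 6.363 → adequate.

f_max ≈ 4.1 kip/in; adequate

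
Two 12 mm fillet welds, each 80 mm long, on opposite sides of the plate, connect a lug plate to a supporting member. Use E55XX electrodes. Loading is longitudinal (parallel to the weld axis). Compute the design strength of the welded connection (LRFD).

φR_n ≈ 336 kN

E55XX → F_EXX = 550 MPa.
Effective throat t_e = 0.707 × 12 = 8.484 mm.
Total length L = 160 mm; A_we = 8.484 × 160 = 1357 mm².
F_nw = 0.6 F_EXX = 0.6 × 550 = 330 MPa.
φR_n = 0.75 × 330 × 1357 × 10⁻³ = 336 kN.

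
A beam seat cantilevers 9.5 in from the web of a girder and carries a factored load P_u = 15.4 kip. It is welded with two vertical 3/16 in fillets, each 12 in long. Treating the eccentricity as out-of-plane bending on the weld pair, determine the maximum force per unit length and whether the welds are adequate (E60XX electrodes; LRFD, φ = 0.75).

E60XX → F_EXX = 60 ksi.
L_w = 2 × 12 = 24 in; section modulus (unit throat) S = 2 × L²/6 = 48 in².
Direct shear f_v = P/L_w = 15.4/24 = 0.6417 kip/in.
Moment M = P × e = 15.4 × 9.5 = 146.3 kip·in; bending f_b = M/S = 3.048 kip/in.
f_max = √(f_v² + f_b²) = √(0.6417² + 3.048²) = 3.115 kip/in.
φr_n = 0.75 × 0.6 × 60 × (0.707 × 0.1875) = 3.579 kip/in → adequate.

f_max ≈ 3.11 kip/in; adequate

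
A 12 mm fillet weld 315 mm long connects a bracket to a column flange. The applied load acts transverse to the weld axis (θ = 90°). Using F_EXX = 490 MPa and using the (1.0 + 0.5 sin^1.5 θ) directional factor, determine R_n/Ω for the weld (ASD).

R_n/Ω ≈ 589 kN

t_e = 0.707 × 12 = 8.484 mm; A_we = 8.484 × 315 = 2672 mm².
Directional factor: 1.0 + 0.5 sin^1.5(90°) = 1.5.
F_nw = 0.6 × 490 × 1.5 = 441 MPa.
R_n/Ω = (441 × 2672) / 2.0 × 10⁻³ = 589.3 kN.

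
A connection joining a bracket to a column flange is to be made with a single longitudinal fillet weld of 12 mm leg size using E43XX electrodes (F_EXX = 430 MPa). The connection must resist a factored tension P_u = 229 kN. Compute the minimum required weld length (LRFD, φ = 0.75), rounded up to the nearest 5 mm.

Throat t_e = 0.707 × 12 = 8.484 mm.
φr_n = 0.75 × 0.6 × 430 × 8.484 × 10⁻³ = 1.642 kN/mm.
L_req = P_u / φr_n = 229 / 1.642 = 139.5 mm total.
Round up → use L = 140 mm.

L = 140 mm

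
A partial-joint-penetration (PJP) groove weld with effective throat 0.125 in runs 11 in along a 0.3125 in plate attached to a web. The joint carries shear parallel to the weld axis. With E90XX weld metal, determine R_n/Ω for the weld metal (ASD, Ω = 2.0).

E90XX → F_EXX = 90 ksi.
Effective throat (given) t_e = 0.125 in.
A_we = 0.125 × 11 = 1.375 in².
F_nw = 0.6 F_EXX = 54 ksi.
R_n/Ω = (54 × 1.375) / 2.0 = 37.12 kips.

R_n/Ω ≈ 37.1 kips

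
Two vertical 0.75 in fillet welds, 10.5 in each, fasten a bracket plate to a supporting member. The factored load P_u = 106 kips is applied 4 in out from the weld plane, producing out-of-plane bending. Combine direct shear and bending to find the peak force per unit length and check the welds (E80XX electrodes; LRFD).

E80XX → F_EXX = 80 ksi.
L_w = 2 × 10.5 = 21 in; section modulus (unit throat) S = 2 × L²/6 = 36.75 in².
Direct shear f_v = P/L_w = 106/21 = 5.048 kip/in.
Moment M = P × e = 106 × 4 = 424 kip·in; bending f_b = M/S = 11.54 kip/in.
f_max = √(f_v² + f_b²) = √(5.048² + 11.54²) = 12.59 kip/in.
φr_n = 0.75 × 0.6 × 80 × (0.707 × 0.75) = 19.09 kip/in → adequate.

f_max ≈ 12.6 kip/in; adequate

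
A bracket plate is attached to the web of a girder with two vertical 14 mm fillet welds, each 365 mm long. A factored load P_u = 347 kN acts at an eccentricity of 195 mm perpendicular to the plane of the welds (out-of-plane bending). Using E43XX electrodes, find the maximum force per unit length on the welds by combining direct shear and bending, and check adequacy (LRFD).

E43XX → F_EXX = 430 MPa.
L_w = 2 × 365 = 730 mm; section modulus (unit throat) S = 2 × L²/6 = 44410 mm².
Direct shear f_v = P/L_w = 347×10³/730 = 475.3 N/mm.
Moment M = P × e = 347×10³ × 195 = 67665000 N·mm; bending f_b = M/S = 1524 N/mm.
f_max = √(f_v² + f_b²) = √(475.3² + 1524²) = 1596 N/mm.
φr_n = 0.75 × 0.6 × 430 × (0.707 × 14) = 1915 N/mm → adequate.

f_max ≈ 1600 N/mm; adequate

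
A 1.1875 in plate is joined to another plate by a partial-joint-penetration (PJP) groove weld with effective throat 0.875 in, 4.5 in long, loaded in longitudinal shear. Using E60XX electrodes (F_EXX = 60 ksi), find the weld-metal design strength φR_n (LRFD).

φR_n ≈ 106 kip

Effective throat (given) t_e = 0.875 in.
A_we = 0.875 × 4.5 = 3.938 in².
F_nw = 0.6 F_EXX = 36 ksi.
φR_n = 0.75 × 36 × 3.938 = 106.3 kip.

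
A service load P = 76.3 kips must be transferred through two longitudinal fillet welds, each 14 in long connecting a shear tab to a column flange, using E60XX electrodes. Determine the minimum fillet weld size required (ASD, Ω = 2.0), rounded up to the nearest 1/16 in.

w = 1/4 in

E60XX → F_EXX = 60 ksi.
Total weld length L = 28 in.
Required throat t_e = P × Ω / (0.6 F_EXX × L) = 76.3 × 2.0 / (0.6 × 60 × 28) = 0.1514 in.
Required leg w = t_e / 0.707 = 0.2141 in → use 1/4 in.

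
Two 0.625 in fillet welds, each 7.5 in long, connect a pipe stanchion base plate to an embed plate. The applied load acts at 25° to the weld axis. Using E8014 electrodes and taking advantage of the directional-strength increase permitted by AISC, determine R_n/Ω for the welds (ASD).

R_n/Ω ≈ 181 kips

E80XX → F_EXX = 80 ksi.
t_e = 0.707 × 0.625 = 0.4419 in; A_we = 0.4419 × 15 = 6.628 in².
Directional factor: 1.0 + 0.5 sin^1.5(25°) = 1.137.
F_nw = 0.6 × 80 × 1.137 = 54.59 ksi.
R_n/Ω = (54.59 × 6.628) / 2.0 = 180.9 kips.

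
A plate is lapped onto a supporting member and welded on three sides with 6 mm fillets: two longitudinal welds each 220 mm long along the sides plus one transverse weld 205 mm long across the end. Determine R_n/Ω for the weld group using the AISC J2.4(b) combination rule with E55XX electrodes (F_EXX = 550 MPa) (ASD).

t_e = 0.707 × 6 = 4.242 mm.
R_nwl = 0.6 × 550 × 4.242 × 440 × 10⁻³ = 615.9 kN (longitudinal, 2 welds).
R_nwt = 0.6 × 550 × 4.242 × 205 × 10⁻³ = 287 kN (transverse, base value).
(i) R_nwl + R_nwt = 902.9 kN; (ii) 0.85 R_nwl + 1.5 R_nwt = 954 kN.
R_n = max = 954 kN [governs: (ii)]; R_n/Ω = 477 kN.

R_n/Ω ≈ 477 kN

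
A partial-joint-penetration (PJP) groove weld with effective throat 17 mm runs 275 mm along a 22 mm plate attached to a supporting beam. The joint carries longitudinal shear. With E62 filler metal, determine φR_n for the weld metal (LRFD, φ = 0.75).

E62XX → F_EXX = 620 MPa.
Effective throat (given) t_e = 17 mm.
A_we = 17 × 275 = 4675 mm².
F_nw = 0.6 F_EXX = 372 MPa.
φR_n = 0.75 × 372 × 4675 × 10⁻³ = 1304 kN.

φR_n ≈ 1300 kN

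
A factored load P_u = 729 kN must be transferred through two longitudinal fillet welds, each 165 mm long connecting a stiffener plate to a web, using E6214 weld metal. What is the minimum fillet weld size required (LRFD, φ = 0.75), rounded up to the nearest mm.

w = 12 mm

E62XX → F_EXX = 620 MPa.
Total weld length L = 330 mm.
Required throat t_e = P_u / (φ × 0.6 F_EXX × L) = 729 / (0.75 × 0.6 × 620 × 330 × 10⁻³) = 7.918 mm.
Required leg w = t_e / 0.707 = 11.2 mm → use 12 mm.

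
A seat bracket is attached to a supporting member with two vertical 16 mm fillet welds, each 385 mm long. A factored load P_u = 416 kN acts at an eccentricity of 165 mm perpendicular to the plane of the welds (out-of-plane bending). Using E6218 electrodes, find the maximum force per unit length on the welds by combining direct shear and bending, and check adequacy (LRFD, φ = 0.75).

f_max ≈ 1490 N/mm; adequate

E62XX → F_EXX = 620 MPa.
L_w = 2 × 385 = 770 mm; section modulus (unit throat) S = 2 × L²/6 = 49410 mm².
Direct shear f_v = P/L_w = 416×10³/770 = 540.3 N/mm.
Moment M = P × e = 416×10³ × 165 = 68640000 N·mm; bending f_b = M/S = 1389 N/mm.
f_max = √(f_v² + f_b²) = √(540.3² + 1389²) = 1491 N/mm.
φr_n = 0.75 × 0.6 × 620 × (0.707 × 16) = 3156 N/mm → adequate.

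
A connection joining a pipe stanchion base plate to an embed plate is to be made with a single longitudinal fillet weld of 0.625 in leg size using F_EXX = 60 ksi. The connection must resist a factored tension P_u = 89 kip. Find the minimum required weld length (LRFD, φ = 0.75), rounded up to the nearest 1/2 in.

L = 7.5 in

Throat t_e = 0.707 × 0.625 = 0.4419 in.
φr_n = 0.75 × 0.6 × 60 × 0.4419 = 11.93 kip/in.
L_req = P_u / φr_n = 89 / 11.93 = 7.46 in total.
Round up → use L = 7.5 in.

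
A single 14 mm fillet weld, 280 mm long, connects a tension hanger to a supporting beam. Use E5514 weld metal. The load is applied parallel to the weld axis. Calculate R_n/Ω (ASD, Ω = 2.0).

E55XX → F_EXX = 550 MPa.
Effective throat t_e = 0.707 × 14 = 9.898 mm.
Total length L = 280 mm; A_we = 9.898 × 280 = 2771 mm².
F_nw = 0.6 F_EXX = 0.6 × 550 = 330 MPa.
R_n = 330 × 2771 × 10⁻³ = 914.6 kN; R_n/Ω = 914.6/2.0 = 457.3 kN.

R_n/Ω ≈ 457 kN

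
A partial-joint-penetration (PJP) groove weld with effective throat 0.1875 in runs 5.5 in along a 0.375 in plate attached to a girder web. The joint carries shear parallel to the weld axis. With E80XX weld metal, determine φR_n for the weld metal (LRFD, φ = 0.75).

φR_n ≈ 37.1 kip

E80XX → F_EXX = 80 ksi.
Effective throat (given) t_e = 0.1875 in.
A_we = 0.1875 × 5.5 = 1.031 in².
F_nw = 0.6 F_EXX = 48 ksi.
φR_n = 0.75 × 48 × 1.031 = 37.12 kip.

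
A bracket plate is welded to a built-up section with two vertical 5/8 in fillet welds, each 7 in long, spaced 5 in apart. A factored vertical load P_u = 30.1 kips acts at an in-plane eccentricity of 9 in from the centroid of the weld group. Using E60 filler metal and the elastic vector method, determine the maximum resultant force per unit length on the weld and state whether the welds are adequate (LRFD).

E60XX → F_EXX = 60 ksi.
Total weld length L_w = 14 in. Treat welds as unit-width lines.
Polar moment about centroid: J = 2[d³/12 + d(b/2)²] = 2[7³/12 + 7×2.5²] = 144.7 in³.
Direct shear f_v = P/L_w = 30.1 / 14 = 2.15 kip/in (vertical).
Torsion M = P·e = 30.1 × 9 = 270.9 kip·in.
Critical point at (x, y) = (2.5, 3.5) from centroid. f_tx = M·y/J = 6.554 kip/in; f_ty = M·x/J = 4.681 kip/in.
Resultant f_max = √[f_tx² + (f_v + f_ty)²] = √[6.554² + (2.15 + 4.681)²] = 9.467 kip/in.
Capacity per unit length: φr_n = 0.75 × 0.6 × 60 × (0.707 × 0.625) = 11.93 kip/in.
9.467 ≤ 11.93 → adequate.

f_max ≈ 9.47 kip/in; adequate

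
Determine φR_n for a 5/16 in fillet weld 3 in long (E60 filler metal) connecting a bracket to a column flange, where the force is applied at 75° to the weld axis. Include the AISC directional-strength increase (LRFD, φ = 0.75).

E60XX → F_EXX = 60 ksi.
t_e = 0.707 × 0.3125 = 0.2209 in; A_we = 0.2209 × 3 = 0.6628 in².
Directional factor: 1.0 + 0.5 sin^1.5(75°) = 1.475.
F_nw = 0.6 × 60 × 1.475 = 53.09 ksi.
φR_n = 0.75 × 53.09 × 0.6628 = 26.39 kip.

φR_n ≈ 26.4 kip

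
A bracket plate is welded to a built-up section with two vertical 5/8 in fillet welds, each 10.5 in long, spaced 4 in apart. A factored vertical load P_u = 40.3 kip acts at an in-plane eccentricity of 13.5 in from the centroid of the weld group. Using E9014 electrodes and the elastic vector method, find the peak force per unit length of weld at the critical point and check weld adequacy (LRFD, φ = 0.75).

E90XX → F_EXX = 90 ksi.
Total weld length L_w = 21 in. Treat welds as unit-width lines.
Polar moment about centroid: J = 2[d³/12 + d(b/2)²] = 2[10.5³/12 + 10.5×2²] = 276.9 in³.
Direct shear f_v = P/L_w = 40.3 / 21 = 1.919 kip/in (vertical).
Torsion M = P·e = 40.3 × 13.5 = 544.05 kip·in.
Critical point at (x, y) = (2, 5.25) from centroid. f_tx = M·y/J = 10.31 kip/in; f_ty = M·x/J = 3.929 kip/in.
Resultant f_max = √[f_tx² + (f_v + f_ty)²] = √[10.31² + (1.919 + 3.929)²] = 11.86 kip/in.
Capacity per unit length: φr_n = 0.75 × 0.6 × 90 × (0.707 × 0.625) = 17.9 kip/in.
11.86 ≤ 17.9 → adequate.

f_max ≈ 11.9 kip/in; adequate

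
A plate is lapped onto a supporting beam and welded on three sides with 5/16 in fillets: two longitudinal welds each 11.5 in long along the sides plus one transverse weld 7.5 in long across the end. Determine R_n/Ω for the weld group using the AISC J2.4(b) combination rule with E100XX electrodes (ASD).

E100XX → F_EXX = 100 ksi.
t_e = 0.707 × 0.3125 = 0.2209 in.
R_nwl = 0.6 × 100 × 0.2209 × 23 = 304.9 kip (longitudinal, 2 welds).
R_nwt = 0.6 × 100 × 0.2209 × 7.5 = 99.42 kip (transverse, base value).
(i) R_nwl + R_nwt = 404.3 kip; (ii) 0.85 R_nwl + 1.5 R_nwt = 408.3 kip.
R_n = max = 408.3 kip [governs: (ii)]; R_n/Ω = 204.1 kip.

R_n/Ω ≈ 204 kip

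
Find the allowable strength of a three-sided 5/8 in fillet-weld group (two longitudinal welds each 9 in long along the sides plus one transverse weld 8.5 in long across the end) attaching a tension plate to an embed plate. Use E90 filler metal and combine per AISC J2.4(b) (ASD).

R_n/Ω ≈ 335 kip

E90XX → F_EXX = 90 ksi.
t_e = 0.707 × 0.625 = 0.4419 in.
R_nwl = 0.6 × 90 × 0.4419 × 18 = 429.5 kip (longitudinal, 2 welds).
R_nwt = 0.6 × 90 × 0.4419 × 8.5 = 202.8 kip (transverse, base value).
(i) R_nwl + R_nwt = 632.3 kip; (ii) 0.85 R_nwl + 1.5 R_nwt = 669.3 kip.
R_n = max = 669.3 kip [governs: (ii)]; R_n/Ω = 334.7 kip.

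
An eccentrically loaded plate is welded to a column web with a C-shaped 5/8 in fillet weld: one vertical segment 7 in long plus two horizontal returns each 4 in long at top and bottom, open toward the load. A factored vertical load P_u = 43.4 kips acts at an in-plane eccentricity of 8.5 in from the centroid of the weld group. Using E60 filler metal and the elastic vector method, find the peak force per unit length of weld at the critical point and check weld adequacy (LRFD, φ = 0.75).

E60XX → F_EXX = 60 ksi.
Total weld length L_w = 15 in. Treat welds as unit-width lines.
Centroid: x̄ = 2×4×2 / 15 = 1.067 in from the vertical weld.
Polar moment about centroid: J = I_x + I_y = [7³/12 + 2×4×3.5²] + [7×1.067² + 2(4³/12 + 4×0.9333²)] = 152.2 in³.
Direct shear f_v = P/L_w = 43.4 / 15 = 2.893 kip/in (vertical).
Torsion M = P·e = 43.4 × 8.5 = 368.9 kip·in.
Critical point at (x, y) = (2.933, 3.5) from centroid. f_tx = M·y/J = 8.484 kip/in; f_ty = M·x/J = 7.111 kip/in.
Resultant f_max = √[f_tx² + (f_v + f_ty)²] = √[8.484² + (2.893 + 7.111)²] = 13.12 kip/in.
Capacity per unit length: φr_n = 0.75 × 0.6 × 60 × (0.707 × 0.625) = 11.93 kip/in.
13.12 > 11.93 → NOT adequate.

f_max ≈ 13.1 kip/in; NOT adequate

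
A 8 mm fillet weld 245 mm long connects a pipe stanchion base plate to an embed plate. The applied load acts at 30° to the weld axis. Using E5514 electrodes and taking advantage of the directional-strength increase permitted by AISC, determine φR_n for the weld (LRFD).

E55XX → F_EXX = 550 MPa.
t_e = 0.707 × 8 = 5.656 mm; A_we = 5.656 × 245 = 1386 mm².
Directional factor: 1.0 + 0.5 sin^1.5(30°) = 1.177.
F_nw = 0.6 × 550 × 1.177 = 388.3 MPa.
φR_n = 0.75 × 388.3 × 1386 × 10⁻³ = 403.6 kN.

φR_n ≈ 404 kN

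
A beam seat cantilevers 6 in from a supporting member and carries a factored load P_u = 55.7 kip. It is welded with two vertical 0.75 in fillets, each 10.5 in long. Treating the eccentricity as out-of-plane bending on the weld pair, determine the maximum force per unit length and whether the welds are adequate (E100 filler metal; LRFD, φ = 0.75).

f_max ≈ 9.47 kip/in; adequate

E100XX → F_EXX = 100 ksi.
L_w = 2 × 10.5 = 21 in; section modulus (unit throat) S = 2 × L²/6 = 36.75 in².
Direct shear f_v = P/L_w = 55.7/21 = 2.652 kip/in.
Moment M = P × e = 55.7 × 6 = 334.2 kip·in; bending f_b = M/S = 9.094 kip/in.
f_max = √(f_v² + f_b²) = √(2.652² + 9.094²) = 9.473 kip/in.
φr_n = 0.75 × 0.6 × 100 × (0.707 × 0.75) = 23.86 kip/in → adequate.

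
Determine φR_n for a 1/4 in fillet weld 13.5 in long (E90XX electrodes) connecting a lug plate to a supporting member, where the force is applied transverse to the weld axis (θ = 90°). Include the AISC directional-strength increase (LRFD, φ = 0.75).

E90XX → F_EXX = 90 ksi.
t_e = 0.707 × 0.25 = 0.1767 in; A_we = 0.1767 × 13.5 = 2.386 in².
Directional factor: 1.0 + 0.5 sin^1.5(90°) = 1.5.
F_nw = 0.6 × 90 × 1.5 = 81 ksi.
φR_n = 0.75 × 81 × 2.386 = 145 kips.

φR_n ≈ 145 kips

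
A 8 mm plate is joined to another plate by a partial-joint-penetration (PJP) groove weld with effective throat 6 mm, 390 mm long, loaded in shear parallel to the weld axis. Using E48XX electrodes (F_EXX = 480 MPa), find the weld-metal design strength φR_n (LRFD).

φR_n ≈ 505 kN

Effective throat (given) t_e = 6 mm.
A_we = 6 × 390 = 2340 mm².
F_nw = 0.6 F_EXX = 288 MPa.
φR_n = 0.75 × 288 × 2340 × 10⁻³ = 505.4 kN.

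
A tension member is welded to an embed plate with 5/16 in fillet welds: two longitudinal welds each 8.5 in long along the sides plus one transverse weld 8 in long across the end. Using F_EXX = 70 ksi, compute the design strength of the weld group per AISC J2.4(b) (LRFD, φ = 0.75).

φR_n ≈ 184 kip

t_e = 0.707 × 0.3125 = 0.2209 in.
R_nwl = 0.6 × 70 × 0.2209 × 17 = 157.7 kip (longitudinal, 2 welds).
R_nwt = 0.6 × 70 × 0.2209 × 8 = 74.23 kip (transverse, base value).
(i) R_nwl + R_nwt = 232 kip; (ii) 0.85 R_nwl + 1.5 R_nwt = 245.4 kip.
R_n = max = 245.4 kip [governs: (ii)]; φR_n = 184.1 kip.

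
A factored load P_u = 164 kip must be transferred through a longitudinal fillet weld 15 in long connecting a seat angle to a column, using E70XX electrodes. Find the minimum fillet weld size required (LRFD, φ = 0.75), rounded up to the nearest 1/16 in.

E70XX → F_EXX = 70 ksi.
Total weld length L = 15 in.
Required throat t_e = P_u / (φ × 0.6 F_EXX × L) = 164 / (0.75 × 0.6 × 70 × 15) = 0.3471 in.
Required leg w = t_e / 0.707 = 0.4909 in → use 1/2 in.

w = 1/2 in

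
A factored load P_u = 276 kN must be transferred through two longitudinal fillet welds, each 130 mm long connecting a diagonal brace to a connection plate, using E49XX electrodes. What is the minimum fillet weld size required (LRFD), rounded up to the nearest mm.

w = 7 mm

E49XX → F_EXX = 490 MPa.
Total weld length L = 260 mm.
Required throat t_e = P_u / (φ × 0.6 F_EXX × L) = 276 / (0.75 × 0.6 × 490 × 260 × 10⁻³) = 4.814 mm.
Required leg w = t_e / 0.707 = 6.809 mm → use 7 mm.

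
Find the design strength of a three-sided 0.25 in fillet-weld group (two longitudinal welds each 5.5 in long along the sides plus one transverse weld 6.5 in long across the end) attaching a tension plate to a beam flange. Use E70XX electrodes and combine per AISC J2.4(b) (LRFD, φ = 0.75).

E70XX → F_EXX = 70 ksi.
t_e = 0.707 × 0.25 = 0.1767 in.
R_nwl = 0.6 × 70 × 0.1767 × 11 = 81.66 kips (longitudinal, 2 welds).
R_nwt = 0.6 × 70 × 0.1767 × 6.5 = 48.25 kips (transverse, base value).
(i) R_nwl + R_nwt = 129.9 kips; (ii) 0.85 R_nwl + 1.5 R_nwt = 141.8 kips.
R_n = max = 141.8 kips [governs: (ii)]; φR_n = 106.3 kips.

φR_n ≈ 106 kips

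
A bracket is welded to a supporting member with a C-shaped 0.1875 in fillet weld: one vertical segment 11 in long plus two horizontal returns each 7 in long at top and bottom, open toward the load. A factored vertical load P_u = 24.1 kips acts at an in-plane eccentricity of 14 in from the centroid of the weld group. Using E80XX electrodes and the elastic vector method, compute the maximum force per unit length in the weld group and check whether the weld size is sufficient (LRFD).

f_max ≈ 4.48 kip/in; adequate

E80XX → F_EXX = 80 ksi.
Total weld length L_w = 25 in. Treat welds as unit-width lines.
Centroid: x̄ = 2×7×3.5 / 25 = 1.96 in from the vertical weld.
Polar moment about centroid: J = I_x + I_y = [11³/12 + 2×7×5.5²] + [11×1.96² + 2(7³/12 + 7×1.54²)] = 667 in³.
Direct shear f_v = P/L_w = 24.1 / 25 = 0.964 kip/in (vertical).
Torsion M = P·e = 24.1 × 14 = 337.4 kip·in.
Critical point at (x, y) = (5.04, 5.5) from centroid. f_tx = M·y/J = 2.782 kip/in; f_ty = M·x/J = 2.549 kip/in.
Resultant f_max = √[f_tx² + (f_v + f_ty)²] = √[2.782² + (0.964 + 2.549)²] = 4.481 kip/in.
Capacity per unit length: φr_n = 0.75 × 0.6 × 80 × (0.707 × 0.1875) = 4.772 kip/in.
4.481 ≤ 4.772 → adequate.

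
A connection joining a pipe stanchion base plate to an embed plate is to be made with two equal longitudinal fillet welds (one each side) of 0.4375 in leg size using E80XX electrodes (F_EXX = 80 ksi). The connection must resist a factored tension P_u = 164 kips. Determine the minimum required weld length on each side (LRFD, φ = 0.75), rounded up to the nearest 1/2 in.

L = 7.5 in on each side

Throat t_e = 0.707 × 0.4375 = 0.3093 in.
φr_n = 0.75 × 0.6 × 80 × 0.3093 = 11.14 kips/in.
L_req = P_u / φr_n = 164 / 11.14 = 14.73 in total.
Per side: 14.73 / 2 = 7.364 in.
Round up → use L = 7.5 in on each side.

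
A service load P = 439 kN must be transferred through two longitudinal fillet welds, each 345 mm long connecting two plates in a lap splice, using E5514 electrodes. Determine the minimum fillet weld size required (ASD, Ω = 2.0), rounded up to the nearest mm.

E55XX → F_EXX = 550 MPa.
Total weld length L = 690 mm.
Required throat t_e = P × Ω / (0.6 F_EXX × L) = 439 × 2.0 / (0.6 × 550 × 690 × 10⁻³) = 3.856 mm.
Required leg w = t_e / 0.707 = 5.454 mm → use 6 mm.

w = 6 mm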